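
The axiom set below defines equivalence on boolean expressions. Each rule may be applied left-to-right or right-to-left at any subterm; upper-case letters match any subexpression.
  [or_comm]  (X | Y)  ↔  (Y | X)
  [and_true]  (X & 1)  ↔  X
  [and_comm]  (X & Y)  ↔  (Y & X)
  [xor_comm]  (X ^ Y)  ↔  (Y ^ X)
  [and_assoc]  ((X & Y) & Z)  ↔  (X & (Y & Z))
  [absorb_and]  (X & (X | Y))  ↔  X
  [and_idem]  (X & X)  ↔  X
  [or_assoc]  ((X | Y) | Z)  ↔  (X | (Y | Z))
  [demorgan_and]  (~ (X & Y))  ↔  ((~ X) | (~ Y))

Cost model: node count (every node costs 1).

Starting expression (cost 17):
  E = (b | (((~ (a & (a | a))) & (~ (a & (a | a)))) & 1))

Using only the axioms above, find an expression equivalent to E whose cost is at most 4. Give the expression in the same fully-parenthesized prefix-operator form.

(b | (~ a))   [cost 4]

(1) ((~ (a & (a | a))) & (~ (a & (a | a))))  =[and_idem →]=  (~ (a & (a | a)))    ⊢ (b | ((~ (a & (a | a))) & 1))
(2) ((~ (a & (a | a))) & 1)  =[and_true →]=  (~ (a & (a | a)))    ⊢ (b | (~ (a & (a | a))))
(3) (a & (a | a))  =[absorb_and →]=  a    ⊢ cost 4, within 4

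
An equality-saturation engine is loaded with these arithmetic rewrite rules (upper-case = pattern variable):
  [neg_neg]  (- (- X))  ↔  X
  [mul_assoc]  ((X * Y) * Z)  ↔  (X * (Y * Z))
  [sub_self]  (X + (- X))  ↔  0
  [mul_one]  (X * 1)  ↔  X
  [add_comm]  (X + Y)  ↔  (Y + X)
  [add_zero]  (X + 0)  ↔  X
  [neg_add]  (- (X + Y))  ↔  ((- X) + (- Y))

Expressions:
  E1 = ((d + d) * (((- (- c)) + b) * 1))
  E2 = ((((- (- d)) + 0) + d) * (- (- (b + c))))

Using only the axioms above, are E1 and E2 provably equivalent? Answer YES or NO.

1. [add_comm →] ((- (- c)) + b)  →  (b + (- (- c)));  E1 = ((d + d) * ((b + (- (- c))) * 1))
2. [neg_neg →] (- (- c))  →  c;  E1 = ((d + d) * ((b + c) * 1))
3. [mul_one →] ((b + c) * 1)  →  (b + c);  E1 = ((d + d) * (b + c))
4. [neg_neg ←] d  →  (- (- d));  E1 = (((- (- d)) + d) * (b + c))
5. [add_zero ←] (- (- d))  →  ((- (- d)) + 0);  E1 = ((((- (- d)) + 0) + d) * (b + c))
6. [neg_neg ←] (b + c)  →  (- (- (b + c)));  this is E2

YES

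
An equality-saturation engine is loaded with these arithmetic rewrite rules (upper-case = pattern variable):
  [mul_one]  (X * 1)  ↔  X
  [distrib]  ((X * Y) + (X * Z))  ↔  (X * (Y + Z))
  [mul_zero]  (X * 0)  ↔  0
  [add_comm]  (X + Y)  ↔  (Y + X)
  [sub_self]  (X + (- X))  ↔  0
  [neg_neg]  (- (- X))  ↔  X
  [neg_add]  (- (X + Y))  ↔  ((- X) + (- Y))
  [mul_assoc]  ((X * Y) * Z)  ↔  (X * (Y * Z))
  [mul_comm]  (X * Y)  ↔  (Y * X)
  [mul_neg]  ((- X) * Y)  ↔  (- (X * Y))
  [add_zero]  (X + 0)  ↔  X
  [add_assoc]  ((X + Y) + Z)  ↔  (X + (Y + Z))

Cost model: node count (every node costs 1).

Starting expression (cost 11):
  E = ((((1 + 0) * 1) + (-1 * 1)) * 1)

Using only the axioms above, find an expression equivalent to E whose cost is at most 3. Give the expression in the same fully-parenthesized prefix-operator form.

(1) ((((1 + 0) * 1) + (-1 * 1)) * 1)  =[mul_one →]=  (((1 + 0) * 1) + (-1 * 1))
(2) (1 + 0)  =[add_comm →]=  (0 + 1)    ⊢ (((0 + 1) * 1) + (-1 * 1))
(3) ((0 + 1) * 1)  =[mul_one →]=  (0 + 1)    ⊢ ((0 + 1) + (-1 * 1))
(4) (0 + 1)  =[add_comm →]=  (1 + 0)    ⊢ ((1 + 0) + (-1 * 1))
(5) (-1 * 1)  =[mul_one →]=  -1    ⊢ ((1 + 0) + -1)
(6) (1 + 0)  =[add_zero →]=  1    ⊢ cost 3, within 3

(1 + -1)   [cost 3]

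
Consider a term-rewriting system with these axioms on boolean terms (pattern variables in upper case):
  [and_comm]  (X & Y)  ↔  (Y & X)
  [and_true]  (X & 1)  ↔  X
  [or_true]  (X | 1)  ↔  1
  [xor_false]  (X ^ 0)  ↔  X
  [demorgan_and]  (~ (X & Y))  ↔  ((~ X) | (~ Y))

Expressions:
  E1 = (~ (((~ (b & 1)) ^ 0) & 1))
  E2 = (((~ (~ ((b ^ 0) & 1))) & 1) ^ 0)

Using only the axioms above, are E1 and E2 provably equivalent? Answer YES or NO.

step 1: and_true (→) rewrites (b & 1) into b, now (~ (((~ b) ^ 0) & 1))
step 2: xor_false (→) rewrites ((~ b) ^ 0) into (~ b), now (~ ((~ b) & 1))
step 3: and_true (→) rewrites ((~ b) & 1) into (~ b), now (~ (~ b))
step 4: and_true (←) rewrites b into (b & 1), now (~ (~ (b & 1)))
step 5: xor_false (←) rewrites (~ (~ (b & 1))) into ((~ (~ (b & 1))) ^ 0)
step 6: xor_false (←) rewrites b into (b ^ 0), now ((~ (~ ((b ^ 0) & 1))) ^ 0)
step 7: and_true (←) rewrites (~ (~ ((b ^ 0) & 1))) into ((~ (~ ((b ^ 0) & 1))) & 1), which is E2

YES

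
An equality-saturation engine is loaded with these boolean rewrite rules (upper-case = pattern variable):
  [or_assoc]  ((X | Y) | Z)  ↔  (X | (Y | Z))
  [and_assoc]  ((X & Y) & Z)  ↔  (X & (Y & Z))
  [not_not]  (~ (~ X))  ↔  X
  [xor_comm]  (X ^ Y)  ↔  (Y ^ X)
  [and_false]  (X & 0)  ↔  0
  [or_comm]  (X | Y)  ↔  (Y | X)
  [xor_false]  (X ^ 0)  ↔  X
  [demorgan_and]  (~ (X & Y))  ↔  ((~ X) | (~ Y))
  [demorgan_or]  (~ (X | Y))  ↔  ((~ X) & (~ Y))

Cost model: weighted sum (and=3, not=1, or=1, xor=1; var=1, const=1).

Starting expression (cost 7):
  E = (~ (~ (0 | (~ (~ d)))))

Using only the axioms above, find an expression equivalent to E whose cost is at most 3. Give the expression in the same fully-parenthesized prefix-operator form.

step 1: not_not (→) rewrites (~ (~ d)) into d, now (~ (~ (0 | d)))
step 2: not_not (→) rewrites (~ (~ (0 | d))) into (0 | d), reaching cost 3 (bound 3)

(0 | d)   [cost 3]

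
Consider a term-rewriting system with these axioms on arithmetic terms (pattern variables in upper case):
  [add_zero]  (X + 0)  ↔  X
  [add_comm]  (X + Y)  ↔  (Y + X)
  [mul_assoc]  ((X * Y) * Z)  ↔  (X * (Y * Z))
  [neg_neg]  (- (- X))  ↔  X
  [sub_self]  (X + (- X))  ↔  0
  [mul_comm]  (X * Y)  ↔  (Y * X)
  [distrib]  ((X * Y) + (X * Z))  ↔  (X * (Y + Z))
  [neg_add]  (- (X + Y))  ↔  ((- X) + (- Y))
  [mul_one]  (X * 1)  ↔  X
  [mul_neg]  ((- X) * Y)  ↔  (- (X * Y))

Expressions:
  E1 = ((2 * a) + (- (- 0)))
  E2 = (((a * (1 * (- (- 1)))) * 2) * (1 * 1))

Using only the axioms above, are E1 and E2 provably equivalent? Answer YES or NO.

step 1: neg_neg (→) rewrites (- (- 0)) into 0, now ((2 * a) + 0)
step 2: mul_comm (→) rewrites (2 * a) into (a * 2), now ((a * 2) + 0)
step 3: add_zero (→) rewrites ((a * 2) + 0) into (a * 2)
step 4: mul_one (←) rewrites (a * 2) into ((a * 2) * 1)
step 5: mul_one (←) rewrites a into (a * 1), now (((a * 1) * 2) * 1)
step 6: mul_one (←) rewrites 1 into (1 * 1), now (((a * (1 * 1)) * 2) * 1)
step 7: mul_one (←) rewrites 1 into (1 * 1), now (((a * (1 * 1)) * 2) * (1 * 1))
step 8: neg_neg (←) rewrites 1 into (- (- 1)), which is E2

YES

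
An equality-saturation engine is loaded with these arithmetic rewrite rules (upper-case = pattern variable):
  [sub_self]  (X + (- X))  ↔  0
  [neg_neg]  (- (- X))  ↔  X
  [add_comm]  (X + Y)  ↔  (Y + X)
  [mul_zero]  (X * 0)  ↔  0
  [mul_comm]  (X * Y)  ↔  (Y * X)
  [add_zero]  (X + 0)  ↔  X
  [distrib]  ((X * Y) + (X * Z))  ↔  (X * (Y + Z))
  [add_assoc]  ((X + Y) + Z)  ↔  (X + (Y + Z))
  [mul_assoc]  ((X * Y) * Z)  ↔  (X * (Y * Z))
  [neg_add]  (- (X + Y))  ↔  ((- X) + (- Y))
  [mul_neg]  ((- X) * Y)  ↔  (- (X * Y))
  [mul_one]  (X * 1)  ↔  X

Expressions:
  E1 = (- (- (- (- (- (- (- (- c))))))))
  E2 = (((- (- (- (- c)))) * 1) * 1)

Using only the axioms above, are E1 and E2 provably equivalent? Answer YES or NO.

step 1: neg_neg (→) rewrites (- (- (- (- (- (- (- (- c)))))))) into (- (- (- (- (- (- c))))))
step 2: neg_neg (→) rewrites (- (- (- c))) into (- c), now (- (- (- (- c))))
step 3: neg_neg (→) rewrites (- (- (- (- c)))) into (- (- c))
step 4: mul_one (←) rewrites (- (- c)) into ((- (- c)) * 1)
step 5: mul_one (←) rewrites (- (- c)) into ((- (- c)) * 1), now (((- (- c)) * 1) * 1)
step 6: neg_neg (←) rewrites (- (- c)) into (- (- (- (- c)))), which is E2

YES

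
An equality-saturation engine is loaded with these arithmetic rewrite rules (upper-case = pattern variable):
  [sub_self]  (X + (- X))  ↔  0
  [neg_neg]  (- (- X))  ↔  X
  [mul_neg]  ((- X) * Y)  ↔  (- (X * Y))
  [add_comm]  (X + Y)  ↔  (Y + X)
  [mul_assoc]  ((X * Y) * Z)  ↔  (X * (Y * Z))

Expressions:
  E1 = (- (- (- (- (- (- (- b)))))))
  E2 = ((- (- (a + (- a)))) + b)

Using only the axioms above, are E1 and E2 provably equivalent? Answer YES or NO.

NO

The axioms are sound identities: if E1 ↔* E2 then E1 and E2 evaluate identically under any assignment.
Under a=0, b=1: E1 evaluates to -1, E2 to 1. Distinct ⇒ no rewrite sequence connects them.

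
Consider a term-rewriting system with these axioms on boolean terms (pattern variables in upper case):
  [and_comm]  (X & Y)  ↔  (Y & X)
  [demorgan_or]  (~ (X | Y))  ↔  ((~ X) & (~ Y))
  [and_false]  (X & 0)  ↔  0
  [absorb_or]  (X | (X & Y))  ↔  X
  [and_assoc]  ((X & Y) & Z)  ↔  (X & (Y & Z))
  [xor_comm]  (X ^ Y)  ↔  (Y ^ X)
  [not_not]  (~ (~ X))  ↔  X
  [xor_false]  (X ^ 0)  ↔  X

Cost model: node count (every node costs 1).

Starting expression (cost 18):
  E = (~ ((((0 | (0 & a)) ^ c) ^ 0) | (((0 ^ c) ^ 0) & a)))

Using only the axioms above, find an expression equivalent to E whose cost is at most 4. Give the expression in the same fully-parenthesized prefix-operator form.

(~ (0 ^ c))   [cost 4]

step 1: absorb_or (→) rewrites (0 | (0 & a)) into 0, now (~ (((0 ^ c) ^ 0) | (((0 ^ c) ^ 0) & a)))
step 2: absorb_or (→) rewrites (((0 ^ c) ^ 0) | (((0 ^ c) ^ 0) & a)) into ((0 ^ c) ^ 0), now (~ ((0 ^ c) ^ 0))
step 3: xor_false (→) rewrites ((0 ^ c) ^ 0) into (0 ^ c), reaching cost 4 (bound 4)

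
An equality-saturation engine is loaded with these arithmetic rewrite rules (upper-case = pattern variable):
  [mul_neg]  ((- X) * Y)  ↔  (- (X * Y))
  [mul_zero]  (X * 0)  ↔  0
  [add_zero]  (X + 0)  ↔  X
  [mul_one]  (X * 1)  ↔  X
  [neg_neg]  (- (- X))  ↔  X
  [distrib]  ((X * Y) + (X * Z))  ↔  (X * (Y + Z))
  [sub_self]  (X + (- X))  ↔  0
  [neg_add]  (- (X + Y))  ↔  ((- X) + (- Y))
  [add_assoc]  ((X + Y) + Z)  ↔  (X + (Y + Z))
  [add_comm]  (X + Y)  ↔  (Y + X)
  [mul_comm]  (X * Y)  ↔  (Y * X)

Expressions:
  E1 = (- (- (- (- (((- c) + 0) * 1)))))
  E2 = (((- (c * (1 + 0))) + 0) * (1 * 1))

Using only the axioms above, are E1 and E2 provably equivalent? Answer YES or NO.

YES

1. [neg_neg →] (- (- (- (- (((- c) + 0) * 1)))))  →  (- (- (((- c) + 0) * 1)))
2. [mul_one →] (((- c) + 0) * 1)  →  ((- c) + 0);  E1 = (- (- ((- c) + 0)))
3. [neg_neg →] (- (- ((- c) + 0)))  →  ((- c) + 0)
4. [add_zero →] ((- c) + 0)  →  (- c)
5. [mul_one ←] c  →  (c * 1);  E1 = (- (c * 1))
6. [add_zero ←] 1  →  (1 + 0);  E1 = (- (c * (1 + 0)))
7. [mul_one ←] (- (c * (1 + 0)))  →  ((- (c * (1 + 0))) * 1)
8. [mul_one ←] 1  →  (1 * 1);  E1 = ((- (c * (1 + 0))) * (1 * 1))
9. [add_zero ←] (- (c * (1 + 0)))  →  ((- (c * (1 + 0))) + 0);  this is E2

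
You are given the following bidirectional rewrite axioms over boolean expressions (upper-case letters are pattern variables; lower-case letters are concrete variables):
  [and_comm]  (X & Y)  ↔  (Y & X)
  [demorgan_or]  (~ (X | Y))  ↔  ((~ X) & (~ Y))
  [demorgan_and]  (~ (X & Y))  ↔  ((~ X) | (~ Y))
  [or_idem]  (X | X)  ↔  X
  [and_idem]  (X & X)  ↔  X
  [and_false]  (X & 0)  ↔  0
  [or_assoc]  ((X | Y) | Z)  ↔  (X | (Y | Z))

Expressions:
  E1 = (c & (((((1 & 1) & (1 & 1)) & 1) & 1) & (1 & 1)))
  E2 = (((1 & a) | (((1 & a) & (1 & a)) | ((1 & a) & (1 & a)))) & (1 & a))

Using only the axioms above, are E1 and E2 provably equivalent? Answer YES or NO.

NO

Every axiom is a valid identity, so a rewrite proof would force E1 and E2 to agree under every assignment.
At a=0, c=1: E1 = 1 but E2 = 0; they differ, so no derivation exists.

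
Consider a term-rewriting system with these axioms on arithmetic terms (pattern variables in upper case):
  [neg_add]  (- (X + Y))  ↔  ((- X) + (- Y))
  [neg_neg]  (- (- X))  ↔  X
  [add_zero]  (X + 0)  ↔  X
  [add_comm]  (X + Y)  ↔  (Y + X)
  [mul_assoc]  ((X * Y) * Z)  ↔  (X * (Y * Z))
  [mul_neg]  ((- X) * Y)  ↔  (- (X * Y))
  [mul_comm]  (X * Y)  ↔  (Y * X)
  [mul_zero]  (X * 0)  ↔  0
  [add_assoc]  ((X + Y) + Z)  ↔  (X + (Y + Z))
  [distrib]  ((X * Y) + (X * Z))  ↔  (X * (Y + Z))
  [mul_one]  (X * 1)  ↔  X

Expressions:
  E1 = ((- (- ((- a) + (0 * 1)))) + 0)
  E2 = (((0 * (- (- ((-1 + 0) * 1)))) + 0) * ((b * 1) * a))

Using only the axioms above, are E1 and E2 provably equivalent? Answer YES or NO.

Every axiom is a valid identity, so a rewrite proof would force E1 and E2 to agree under every assignment.
At a=1, b=0: E1 = -1 but E2 = 0; they differ, so no derivation exists.

NO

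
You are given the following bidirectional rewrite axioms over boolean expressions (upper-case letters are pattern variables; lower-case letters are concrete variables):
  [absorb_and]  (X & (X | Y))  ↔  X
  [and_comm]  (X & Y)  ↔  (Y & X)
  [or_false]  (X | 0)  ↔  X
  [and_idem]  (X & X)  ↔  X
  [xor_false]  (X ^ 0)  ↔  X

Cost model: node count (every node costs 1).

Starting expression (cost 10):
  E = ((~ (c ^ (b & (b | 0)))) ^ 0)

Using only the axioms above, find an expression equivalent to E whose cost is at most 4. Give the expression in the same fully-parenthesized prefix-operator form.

(~ (c ^ b))   [cost 4]

step 1: xor_false (→) rewrites ((~ (c ^ (b & (b | 0)))) ^ 0) into (~ (c ^ (b & (b | 0))))
step 2: or_false (→) rewrites (b | 0) into b, now (~ (c ^ (b & b)))
step 3: and_idem (→) rewrites (b & b) into b, reaching cost 4 (bound 4)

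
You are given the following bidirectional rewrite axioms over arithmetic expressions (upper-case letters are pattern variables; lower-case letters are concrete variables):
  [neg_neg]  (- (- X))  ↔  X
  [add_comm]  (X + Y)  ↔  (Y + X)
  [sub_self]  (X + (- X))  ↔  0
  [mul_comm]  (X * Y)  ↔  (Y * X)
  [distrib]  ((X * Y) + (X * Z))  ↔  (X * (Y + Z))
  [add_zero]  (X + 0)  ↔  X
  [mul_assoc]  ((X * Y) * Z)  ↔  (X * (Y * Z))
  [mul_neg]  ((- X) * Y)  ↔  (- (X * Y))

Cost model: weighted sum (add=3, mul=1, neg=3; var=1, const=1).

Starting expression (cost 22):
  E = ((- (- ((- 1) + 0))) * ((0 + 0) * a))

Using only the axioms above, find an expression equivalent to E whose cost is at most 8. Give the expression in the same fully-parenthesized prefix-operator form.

((- 1) * (0 * a))   [cost 8]

(1) (0 + 0)  =[add_zero →]=  0    ⊢ ((- (- ((- 1) + 0))) * (0 * a))
(2) ((- 1) + 0)  =[add_zero →]=  (- 1)    ⊢ ((- (- (- 1))) * (0 * a))
(3) (- (- 1))  =[neg_neg →]=  1    ⊢ cost 8, within 8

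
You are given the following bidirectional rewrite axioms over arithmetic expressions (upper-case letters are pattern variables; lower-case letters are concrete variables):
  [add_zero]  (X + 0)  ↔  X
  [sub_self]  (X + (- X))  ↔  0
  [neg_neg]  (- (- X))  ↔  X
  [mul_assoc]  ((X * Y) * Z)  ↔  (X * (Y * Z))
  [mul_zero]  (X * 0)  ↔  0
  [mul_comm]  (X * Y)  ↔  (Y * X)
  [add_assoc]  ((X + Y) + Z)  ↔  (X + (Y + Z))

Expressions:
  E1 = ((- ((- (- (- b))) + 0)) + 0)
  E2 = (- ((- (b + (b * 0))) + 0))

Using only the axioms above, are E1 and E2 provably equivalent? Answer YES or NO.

1. [add_zero →] ((- (- (- b))) + 0)  →  (- (- (- b)));  E1 = ((- (- (- (- b)))) + 0)
2. [add_zero →] ((- (- (- (- b)))) + 0)  →  (- (- (- (- b))))
3. [neg_neg →] (- (- (- (- b))))  →  (- (- b))
4. [add_zero ←] b  →  (b + 0);  E1 = (- (- (b + 0)))
5. [mul_zero ←] 0  →  (b * 0);  E1 = (- (- (b + (b * 0))))
6. [add_zero ←] (- (b + (b * 0)))  →  ((- (b + (b * 0))) + 0);  this is E2

YES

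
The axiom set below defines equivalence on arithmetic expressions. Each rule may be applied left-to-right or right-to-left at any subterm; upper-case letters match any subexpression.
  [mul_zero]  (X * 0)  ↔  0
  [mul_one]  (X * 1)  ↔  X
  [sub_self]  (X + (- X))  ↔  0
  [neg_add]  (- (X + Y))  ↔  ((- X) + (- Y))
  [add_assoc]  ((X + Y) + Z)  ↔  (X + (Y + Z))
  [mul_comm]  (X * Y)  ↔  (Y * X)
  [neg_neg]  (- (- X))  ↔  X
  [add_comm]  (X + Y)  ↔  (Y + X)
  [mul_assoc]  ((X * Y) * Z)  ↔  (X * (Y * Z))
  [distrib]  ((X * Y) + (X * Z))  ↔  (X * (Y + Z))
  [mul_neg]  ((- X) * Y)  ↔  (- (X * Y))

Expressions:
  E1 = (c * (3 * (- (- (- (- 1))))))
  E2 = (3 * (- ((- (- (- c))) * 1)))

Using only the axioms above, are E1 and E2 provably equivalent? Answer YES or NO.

YES

step 1: neg_neg (→) rewrites (- (- (- (- 1)))) into (- (- 1)), now (c * (3 * (- (- 1))))
step 2: mul_comm (→) rewrites (c * (3 * (- (- 1)))) into ((3 * (- (- 1))) * c)
step 3: neg_neg (→) rewrites (- (- 1)) into 1, now ((3 * 1) * c)
step 4: mul_one (→) rewrites (3 * 1) into 3, now (3 * c)
step 5: neg_neg (←) rewrites c into (- (- c)), now (3 * (- (- c)))
step 6: neg_neg (←) rewrites c into (- (- c)), now (3 * (- (- (- (- c)))))
step 7: mul_one (←) rewrites (- (- (- c))) into ((- (- (- c))) * 1), which is E2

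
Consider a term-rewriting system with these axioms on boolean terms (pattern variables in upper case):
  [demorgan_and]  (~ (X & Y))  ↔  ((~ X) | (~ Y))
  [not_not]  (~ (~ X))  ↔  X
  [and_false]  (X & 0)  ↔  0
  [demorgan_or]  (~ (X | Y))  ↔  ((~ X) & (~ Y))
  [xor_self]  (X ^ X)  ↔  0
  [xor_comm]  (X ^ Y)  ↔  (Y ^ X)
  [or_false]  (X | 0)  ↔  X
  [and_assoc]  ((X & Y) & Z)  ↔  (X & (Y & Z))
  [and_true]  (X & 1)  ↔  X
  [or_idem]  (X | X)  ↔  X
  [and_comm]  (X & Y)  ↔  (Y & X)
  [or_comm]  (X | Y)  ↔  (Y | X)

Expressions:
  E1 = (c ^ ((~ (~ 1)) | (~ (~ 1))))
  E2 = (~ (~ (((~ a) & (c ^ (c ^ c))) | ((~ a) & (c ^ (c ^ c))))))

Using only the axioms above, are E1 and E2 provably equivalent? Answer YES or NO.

All listed rules preserve value, hence provable equivalence implies equal values everywhere; look for a separating assignment.
a=0, c=0 gives E1 ↦ 1, E2 ↦ 0; values differ ⇒ not provably equivalent.

NO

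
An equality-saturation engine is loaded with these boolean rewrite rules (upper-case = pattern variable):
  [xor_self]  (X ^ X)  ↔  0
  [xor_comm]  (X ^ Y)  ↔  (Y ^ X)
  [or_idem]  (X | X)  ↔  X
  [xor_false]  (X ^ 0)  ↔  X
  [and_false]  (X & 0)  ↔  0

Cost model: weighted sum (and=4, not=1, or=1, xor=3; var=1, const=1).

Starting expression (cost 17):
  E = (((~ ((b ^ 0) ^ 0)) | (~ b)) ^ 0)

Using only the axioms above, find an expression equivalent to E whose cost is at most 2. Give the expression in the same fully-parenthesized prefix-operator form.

step 1: xor_false (→) rewrites ((b ^ 0) ^ 0) into (b ^ 0), now (((~ (b ^ 0)) | (~ b)) ^ 0)
step 2: xor_false (→) rewrites (b ^ 0) into b, now (((~ b) | (~ b)) ^ 0)
step 3: or_idem (→) rewrites ((~ b) | (~ b)) into (~ b), now ((~ b) ^ 0)
step 4: xor_false (→) rewrites ((~ b) ^ 0) into (~ b), reaching cost 2 (bound 2)

(~ b)   [cost 2]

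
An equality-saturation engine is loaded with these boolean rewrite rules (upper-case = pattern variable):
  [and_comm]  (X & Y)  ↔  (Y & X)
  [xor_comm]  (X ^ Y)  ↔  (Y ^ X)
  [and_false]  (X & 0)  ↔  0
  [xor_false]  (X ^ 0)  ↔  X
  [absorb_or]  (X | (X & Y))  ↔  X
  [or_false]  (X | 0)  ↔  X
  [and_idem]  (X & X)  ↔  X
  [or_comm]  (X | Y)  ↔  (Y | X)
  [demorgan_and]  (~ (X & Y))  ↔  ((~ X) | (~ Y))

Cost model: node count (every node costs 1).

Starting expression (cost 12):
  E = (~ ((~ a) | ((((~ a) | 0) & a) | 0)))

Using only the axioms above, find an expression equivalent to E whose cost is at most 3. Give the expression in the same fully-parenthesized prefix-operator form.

1. [or_false →] ((((~ a) | 0) & a) | 0)  →  (((~ a) | 0) & a);  E = (~ ((~ a) | (((~ a) | 0) & a)))
2. [or_false →] ((~ a) | 0)  →  (~ a);  E = (~ ((~ a) | ((~ a) & a)))
3. [absorb_or →] ((~ a) | ((~ a) & a))  →  (~ a);  cost 3 ≤ 3, done

(~ (~ a))   [cost 3]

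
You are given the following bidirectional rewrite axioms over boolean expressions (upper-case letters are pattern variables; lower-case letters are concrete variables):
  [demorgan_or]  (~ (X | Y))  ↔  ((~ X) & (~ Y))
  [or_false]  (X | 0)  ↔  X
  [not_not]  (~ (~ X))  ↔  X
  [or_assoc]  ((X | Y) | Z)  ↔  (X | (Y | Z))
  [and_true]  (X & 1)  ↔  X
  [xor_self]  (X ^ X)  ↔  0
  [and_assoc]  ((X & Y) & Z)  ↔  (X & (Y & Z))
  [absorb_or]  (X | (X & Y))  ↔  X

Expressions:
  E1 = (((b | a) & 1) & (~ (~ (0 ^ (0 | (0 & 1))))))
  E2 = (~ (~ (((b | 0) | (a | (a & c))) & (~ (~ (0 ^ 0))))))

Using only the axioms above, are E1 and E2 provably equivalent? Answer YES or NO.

YES

1. [absorb_or →] (0 | (0 & 1))  →  0;  E1 = (((b | a) & 1) & (~ (~ (0 ^ 0))))
2. [and_true →] ((b | a) & 1)  →  (b | a);  E1 = ((b | a) & (~ (~ (0 ^ 0))))
3. [not_not →] (~ (~ (0 ^ 0)))  →  (0 ^ 0);  E1 = ((b | a) & (0 ^ 0))
4. [or_false ←] b  →  (b | 0);  E1 = (((b | 0) | a) & (0 ^ 0))
5. [absorb_or ←] a  →  (a | (a & c));  E1 = (((b | 0) | (a | (a & c))) & (0 ^ 0))
6. [not_not ←] (0 ^ 0)  →  (~ (~ (0 ^ 0)));  E1 = (((b | 0) | (a | (a & c))) & (~ (~ (0 ^ 0))))
7. [not_not ←] (((b | 0) | (a | (a & c))) & (~ (~ (0 ^ 0))))  →  (~ (~ (((b | 0) | (a | (a & c))) & (~ (~ (0 ^ 0))))));  this is E2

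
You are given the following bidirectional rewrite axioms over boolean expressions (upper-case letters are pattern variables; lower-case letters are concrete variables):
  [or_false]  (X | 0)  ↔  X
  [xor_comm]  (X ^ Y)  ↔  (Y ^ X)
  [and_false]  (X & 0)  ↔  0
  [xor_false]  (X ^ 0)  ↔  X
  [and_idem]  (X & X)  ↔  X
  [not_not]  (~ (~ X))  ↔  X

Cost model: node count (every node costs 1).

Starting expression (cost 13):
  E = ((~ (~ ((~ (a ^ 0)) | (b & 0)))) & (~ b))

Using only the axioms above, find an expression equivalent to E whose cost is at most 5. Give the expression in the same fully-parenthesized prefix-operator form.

((~ a) & (~ b))   [cost 5]

step 1: not_not (→) rewrites (~ (~ ((~ (a ^ 0)) | (b & 0)))) into ((~ (a ^ 0)) | (b & 0)), now (((~ (a ^ 0)) | (b & 0)) & (~ b))
step 2: and_false (→) rewrites (b & 0) into 0, now (((~ (a ^ 0)) | 0) & (~ b))
step 3: xor_false (→) rewrites (a ^ 0) into a, now (((~ a) | 0) & (~ b))
step 4: or_false (→) rewrites ((~ a) | 0) into (~ a), reaching cost 5 (bound 5)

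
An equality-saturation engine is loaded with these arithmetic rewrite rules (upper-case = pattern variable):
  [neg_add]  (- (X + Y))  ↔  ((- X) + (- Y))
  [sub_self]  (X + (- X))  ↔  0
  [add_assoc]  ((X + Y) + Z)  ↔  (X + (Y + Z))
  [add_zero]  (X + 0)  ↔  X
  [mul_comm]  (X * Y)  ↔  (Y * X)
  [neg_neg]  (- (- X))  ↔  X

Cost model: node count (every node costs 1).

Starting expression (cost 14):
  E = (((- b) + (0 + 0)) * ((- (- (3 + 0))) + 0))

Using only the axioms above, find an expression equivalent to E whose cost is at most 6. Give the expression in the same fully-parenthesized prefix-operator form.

((- b) * (3 + 0))   [cost 6]

step 1: add_zero (→) rewrites (3 + 0) into 3, now (((- b) + (0 + 0)) * ((- (- 3)) + 0))
step 2: add_zero (→) rewrites (0 + 0) into 0, now (((- b) + 0) * ((- (- 3)) + 0))
step 3: add_zero (→) rewrites ((- b) + 0) into (- b), now ((- b) * ((- (- 3)) + 0))
step 4: neg_neg (→) rewrites (- (- 3)) into 3, reaching cost 6 (bound 6)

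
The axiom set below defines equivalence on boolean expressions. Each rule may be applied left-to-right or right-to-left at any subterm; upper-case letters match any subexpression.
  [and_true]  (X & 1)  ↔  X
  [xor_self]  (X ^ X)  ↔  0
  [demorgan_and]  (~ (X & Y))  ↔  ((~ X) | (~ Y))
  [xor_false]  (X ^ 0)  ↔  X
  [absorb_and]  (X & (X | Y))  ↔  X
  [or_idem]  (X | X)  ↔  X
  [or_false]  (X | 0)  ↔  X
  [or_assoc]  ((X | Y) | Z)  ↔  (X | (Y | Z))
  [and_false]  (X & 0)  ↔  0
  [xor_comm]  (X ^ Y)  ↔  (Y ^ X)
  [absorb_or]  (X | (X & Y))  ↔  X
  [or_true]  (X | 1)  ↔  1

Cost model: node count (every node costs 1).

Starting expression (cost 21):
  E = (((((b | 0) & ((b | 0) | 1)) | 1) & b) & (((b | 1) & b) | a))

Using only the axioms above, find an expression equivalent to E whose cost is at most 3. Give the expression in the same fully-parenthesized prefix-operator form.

(1 & b)   [cost 3]

step 1: absorb_and (→) rewrites ((b | 0) & ((b | 0) | 1)) into (b | 0), now ((((b | 0) | 1) & b) & (((b | 1) & b) | a))
step 2: or_false (→) rewrites (b | 0) into b, now (((b | 1) & b) & (((b | 1) & b) | a))
step 3: absorb_and (→) rewrites (((b | 1) & b) & (((b | 1) & b) | a)) into ((b | 1) & b)
step 4: or_true (→) rewrites (b | 1) into 1, reaching cost 3 (bound 3)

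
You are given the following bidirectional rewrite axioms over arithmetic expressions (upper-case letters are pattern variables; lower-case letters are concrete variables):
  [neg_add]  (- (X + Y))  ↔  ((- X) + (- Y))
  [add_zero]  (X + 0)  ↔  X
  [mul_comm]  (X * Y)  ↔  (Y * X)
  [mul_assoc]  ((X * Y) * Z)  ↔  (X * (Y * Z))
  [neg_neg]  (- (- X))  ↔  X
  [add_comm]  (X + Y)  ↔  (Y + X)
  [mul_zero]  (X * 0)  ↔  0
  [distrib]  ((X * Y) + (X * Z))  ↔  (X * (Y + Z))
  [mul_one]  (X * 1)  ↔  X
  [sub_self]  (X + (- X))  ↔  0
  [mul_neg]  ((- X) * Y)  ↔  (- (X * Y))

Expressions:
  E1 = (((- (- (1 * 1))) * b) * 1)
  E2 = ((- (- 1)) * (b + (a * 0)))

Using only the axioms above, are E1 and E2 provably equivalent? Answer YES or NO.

1. [mul_one →] (((- (- (1 * 1))) * b) * 1)  →  ((- (- (1 * 1))) * b)
2. [neg_neg →] (- (- (1 * 1)))  →  (1 * 1);  E1 = ((1 * 1) * b)
3. [mul_one →] (1 * 1)  →  1;  E1 = (1 * b)
4. [add_zero ←] b  →  (b + 0);  E1 = (1 * (b + 0))
5. [neg_neg ←] 1  →  (- (- 1));  E1 = ((- (- 1)) * (b + 0))
6. [mul_zero ←] 0  →  (a * 0);  this is E2

YES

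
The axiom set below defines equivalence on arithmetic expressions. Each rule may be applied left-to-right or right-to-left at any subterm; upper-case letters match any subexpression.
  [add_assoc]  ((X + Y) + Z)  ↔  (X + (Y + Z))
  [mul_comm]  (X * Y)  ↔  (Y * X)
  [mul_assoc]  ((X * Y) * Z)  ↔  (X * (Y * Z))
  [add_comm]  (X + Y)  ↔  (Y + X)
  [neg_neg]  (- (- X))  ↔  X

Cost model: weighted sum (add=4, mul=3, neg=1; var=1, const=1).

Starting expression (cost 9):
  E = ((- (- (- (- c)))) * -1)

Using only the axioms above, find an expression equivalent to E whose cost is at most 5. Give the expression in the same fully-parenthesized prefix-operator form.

(-1 * c)   [cost 5]

step 1: neg_neg (→) rewrites (- (- c)) into c, now ((- (- c)) * -1)
step 2: mul_comm (→) rewrites ((- (- c)) * -1) into (-1 * (- (- c)))
step 3: neg_neg (→) rewrites (- (- c)) into c, reaching cost 5 (bound 5)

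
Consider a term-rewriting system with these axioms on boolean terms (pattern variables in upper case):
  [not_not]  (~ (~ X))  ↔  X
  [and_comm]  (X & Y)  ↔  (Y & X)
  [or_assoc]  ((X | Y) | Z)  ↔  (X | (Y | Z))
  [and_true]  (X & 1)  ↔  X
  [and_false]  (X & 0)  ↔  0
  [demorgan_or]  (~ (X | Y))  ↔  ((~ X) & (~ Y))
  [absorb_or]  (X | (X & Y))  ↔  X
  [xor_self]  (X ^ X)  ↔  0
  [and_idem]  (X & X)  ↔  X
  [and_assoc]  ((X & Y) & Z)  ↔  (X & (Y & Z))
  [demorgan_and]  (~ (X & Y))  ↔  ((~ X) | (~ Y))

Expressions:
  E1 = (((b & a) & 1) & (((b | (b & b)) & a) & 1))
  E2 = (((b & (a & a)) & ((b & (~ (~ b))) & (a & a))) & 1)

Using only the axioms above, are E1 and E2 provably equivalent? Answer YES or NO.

YES

1. [absorb_or →] (b | (b & b))  →  b;  E1 = (((b & a) & 1) & ((b & a) & 1))
2. [and_idem →] (((b & a) & 1) & ((b & a) & 1))  →  ((b & a) & 1)
3. [and_idem ←] (b & a)  →  ((b & a) & (b & a));  E1 = (((b & a) & (b & a)) & 1)
4. [and_idem ←] b  →  (b & b);  E1 = (((b & a) & ((b & b) & a)) & 1)
5. [and_idem ←] a  →  (a & a);  E1 = (((b & (a & a)) & ((b & b) & a)) & 1)
6. [and_idem ←] a  →  (a & a);  E1 = (((b & (a & a)) & ((b & b) & (a & a))) & 1)
7. [not_not ←] b  →  (~ (~ b));  this is E2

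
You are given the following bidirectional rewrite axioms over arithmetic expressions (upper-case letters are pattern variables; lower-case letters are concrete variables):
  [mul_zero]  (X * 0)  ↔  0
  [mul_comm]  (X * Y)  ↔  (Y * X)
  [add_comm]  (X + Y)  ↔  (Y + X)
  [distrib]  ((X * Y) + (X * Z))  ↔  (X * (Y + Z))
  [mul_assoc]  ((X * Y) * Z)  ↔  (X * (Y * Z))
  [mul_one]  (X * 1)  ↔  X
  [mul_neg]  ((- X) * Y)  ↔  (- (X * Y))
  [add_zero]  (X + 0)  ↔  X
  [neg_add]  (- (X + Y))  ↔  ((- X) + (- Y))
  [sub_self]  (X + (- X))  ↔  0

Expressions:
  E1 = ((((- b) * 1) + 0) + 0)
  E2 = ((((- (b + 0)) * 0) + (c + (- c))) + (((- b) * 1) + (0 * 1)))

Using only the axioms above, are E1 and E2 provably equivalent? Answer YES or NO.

(1) (((- b) * 1) + 0)  =[add_zero →]=  ((- b) * 1)    ⊢ (((- b) * 1) + 0)
(2) (((- b) * 1) + 0)  =[add_zero →]=  ((- b) * 1)
(3) 1  =[add_zero ←]=  (1 + 0)    ⊢ ((- b) * (1 + 0))
(4) ((- b) * (1 + 0))  =[distrib ←]=  (((- b) * 1) + ((- b) * 0))
(5) (((- b) * 1) + ((- b) * 0))  =[add_comm →]=  (((- b) * 0) + ((- b) * 1))
(6) ((- b) * 0)  =[add_zero ←]=  (((- b) * 0) + 0)    ⊢ ((((- b) * 0) + 0) + ((- b) * 1))
(7) ((- b) * 1)  =[add_zero ←]=  (((- b) * 1) + 0)    ⊢ ((((- b) * 0) + 0) + (((- b) * 1) + 0))
(8) 0  =[mul_one ←]=  (0 * 1)    ⊢ ((((- b) * 0) + 0) + (((- b) * 1) + (0 * 1)))
(9) 0  =[sub_self ←]=  (c + (- c))    ⊢ ((((- b) * 0) + (c + (- c))) + (((- b) * 1) + (0 * 1)))
(10) b  =[add_zero ←]=  (b + 0)    ⊢ E2

YES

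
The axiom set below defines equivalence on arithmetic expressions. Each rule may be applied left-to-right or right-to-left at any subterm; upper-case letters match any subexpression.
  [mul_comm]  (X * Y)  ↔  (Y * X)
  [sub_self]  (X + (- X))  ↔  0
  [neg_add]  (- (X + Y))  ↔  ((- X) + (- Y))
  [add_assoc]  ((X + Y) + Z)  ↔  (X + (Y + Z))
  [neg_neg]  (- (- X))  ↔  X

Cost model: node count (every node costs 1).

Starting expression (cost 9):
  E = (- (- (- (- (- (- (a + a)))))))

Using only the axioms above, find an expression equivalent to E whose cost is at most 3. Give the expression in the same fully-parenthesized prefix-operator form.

1. [neg_neg →] (- (- (a + a)))  →  (a + a);  E = (- (- (- (- (a + a)))))
2. [neg_neg →] (- (- (- (- (a + a)))))  →  (- (- (a + a)))
3. [neg_neg →] (- (- (a + a)))  →  (a + a);  cost 3 ≤ 3, done

(a + a)   [cost 3]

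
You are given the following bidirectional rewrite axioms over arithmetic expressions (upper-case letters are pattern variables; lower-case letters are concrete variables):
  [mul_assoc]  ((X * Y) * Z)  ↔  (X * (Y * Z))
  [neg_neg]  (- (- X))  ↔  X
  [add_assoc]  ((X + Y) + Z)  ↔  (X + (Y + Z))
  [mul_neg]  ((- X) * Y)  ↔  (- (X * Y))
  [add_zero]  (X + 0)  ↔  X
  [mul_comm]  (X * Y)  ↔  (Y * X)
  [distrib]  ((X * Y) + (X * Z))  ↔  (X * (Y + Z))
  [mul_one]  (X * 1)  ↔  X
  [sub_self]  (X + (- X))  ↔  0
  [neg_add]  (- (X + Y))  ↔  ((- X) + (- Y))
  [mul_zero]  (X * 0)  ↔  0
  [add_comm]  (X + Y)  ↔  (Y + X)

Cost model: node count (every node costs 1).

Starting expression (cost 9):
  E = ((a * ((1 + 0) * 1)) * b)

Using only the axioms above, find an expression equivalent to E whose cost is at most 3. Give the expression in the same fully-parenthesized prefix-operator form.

step 1: add_zero (→) rewrites (1 + 0) into 1, now ((a * (1 * 1)) * b)
step 2: mul_one (→) rewrites (1 * 1) into 1, now ((a * 1) * b)
step 3: mul_one (→) rewrites (a * 1) into a, reaching cost 3 (bound 3)

(a * b)   [cost 3]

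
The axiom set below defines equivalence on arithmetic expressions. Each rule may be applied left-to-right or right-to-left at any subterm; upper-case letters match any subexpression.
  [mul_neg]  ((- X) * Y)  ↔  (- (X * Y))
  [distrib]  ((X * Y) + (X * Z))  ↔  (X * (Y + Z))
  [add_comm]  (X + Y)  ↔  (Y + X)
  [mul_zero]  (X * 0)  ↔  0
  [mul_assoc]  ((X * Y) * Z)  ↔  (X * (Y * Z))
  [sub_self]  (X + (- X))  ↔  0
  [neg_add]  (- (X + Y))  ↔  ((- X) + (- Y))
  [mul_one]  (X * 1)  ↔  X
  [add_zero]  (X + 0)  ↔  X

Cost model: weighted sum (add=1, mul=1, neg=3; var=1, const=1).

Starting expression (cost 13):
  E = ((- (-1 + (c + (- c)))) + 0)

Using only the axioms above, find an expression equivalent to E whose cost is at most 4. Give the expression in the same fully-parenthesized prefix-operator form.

step 1: sub_self (→) rewrites (c + (- c)) into 0, now ((- (-1 + 0)) + 0)
step 2: add_zero (→) rewrites (-1 + 0) into -1, now ((- -1) + 0)
step 3: add_zero (→) rewrites ((- -1) + 0) into (- -1), reaching cost 4 (bound 4)

(- -1)   [cost 4]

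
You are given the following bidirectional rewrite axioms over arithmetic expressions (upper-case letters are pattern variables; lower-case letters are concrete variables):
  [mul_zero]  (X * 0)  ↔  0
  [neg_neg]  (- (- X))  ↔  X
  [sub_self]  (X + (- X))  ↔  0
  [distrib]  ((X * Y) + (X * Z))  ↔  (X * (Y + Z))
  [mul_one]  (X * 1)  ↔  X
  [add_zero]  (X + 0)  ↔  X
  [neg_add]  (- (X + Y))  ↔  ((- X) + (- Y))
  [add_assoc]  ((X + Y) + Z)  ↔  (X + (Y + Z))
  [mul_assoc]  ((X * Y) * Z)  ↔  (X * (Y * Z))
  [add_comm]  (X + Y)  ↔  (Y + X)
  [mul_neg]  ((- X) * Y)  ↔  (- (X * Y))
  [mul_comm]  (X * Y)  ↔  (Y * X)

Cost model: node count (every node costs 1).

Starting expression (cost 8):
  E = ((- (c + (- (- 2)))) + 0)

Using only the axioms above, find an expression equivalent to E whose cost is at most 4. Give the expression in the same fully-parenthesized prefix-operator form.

(1) (- (- 2))  =[neg_neg →]=  2    ⊢ ((- (c + 2)) + 0)
(2) (c + 2)  =[add_comm →]=  (2 + c)    ⊢ ((- (2 + c)) + 0)
(3) ((- (2 + c)) + 0)  =[add_zero →]=  (- (2 + c))    ⊢ cost 4, within 4

(- (2 + c))   [cost 4]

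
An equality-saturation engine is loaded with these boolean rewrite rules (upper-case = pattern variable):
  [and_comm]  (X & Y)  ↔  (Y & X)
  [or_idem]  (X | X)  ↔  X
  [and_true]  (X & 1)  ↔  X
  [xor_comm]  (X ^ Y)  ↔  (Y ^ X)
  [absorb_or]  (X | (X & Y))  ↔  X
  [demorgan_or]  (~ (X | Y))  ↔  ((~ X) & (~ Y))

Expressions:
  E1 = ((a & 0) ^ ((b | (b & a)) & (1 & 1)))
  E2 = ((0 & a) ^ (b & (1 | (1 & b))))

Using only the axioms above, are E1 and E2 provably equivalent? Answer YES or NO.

1. [and_true →] (1 & 1)  →  1;  E1 = ((a & 0) ^ ((b | (b & a)) & 1))
2. [and_comm →] ((b | (b & a)) & 1)  →  (1 & (b | (b & a)));  E1 = ((a & 0) ^ (1 & (b | (b & a))))
3. [absorb_or →] (b | (b & a))  →  b;  E1 = ((a & 0) ^ (1 & b))
4. [and_comm →] (a & 0)  →  (0 & a);  E1 = ((0 & a) ^ (1 & b))
5. [absorb_or ←] 1  →  (1 | (1 & b));  E1 = ((0 & a) ^ ((1 | (1 & b)) & b))
6. [and_comm →] ((1 | (1 & b)) & b)  →  (b & (1 | (1 & b)));  this is E2

YES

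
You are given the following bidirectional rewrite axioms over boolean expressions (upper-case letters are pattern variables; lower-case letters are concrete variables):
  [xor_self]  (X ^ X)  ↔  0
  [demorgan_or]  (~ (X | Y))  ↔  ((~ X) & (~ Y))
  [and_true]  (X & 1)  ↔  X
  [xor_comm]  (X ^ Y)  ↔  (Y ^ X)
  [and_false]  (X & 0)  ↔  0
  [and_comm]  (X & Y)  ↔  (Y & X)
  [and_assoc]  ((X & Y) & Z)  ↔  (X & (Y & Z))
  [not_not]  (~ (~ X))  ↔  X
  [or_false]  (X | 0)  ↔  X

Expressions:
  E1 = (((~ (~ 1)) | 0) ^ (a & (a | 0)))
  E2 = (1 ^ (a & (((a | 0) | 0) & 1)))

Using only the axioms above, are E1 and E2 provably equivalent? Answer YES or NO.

step 1: or_false (→) rewrites ((~ (~ 1)) | 0) into (~ (~ 1)), now ((~ (~ 1)) ^ (a & (a | 0)))
step 2: or_false (→) rewrites (a | 0) into a, now ((~ (~ 1)) ^ (a & a))
step 3: not_not (→) rewrites (~ (~ 1)) into 1, now (1 ^ (a & a))
step 4: or_false (←) rewrites a into (a | 0), now (1 ^ (a & (a | 0)))
step 5: or_false (←) rewrites a into (a | 0), now (1 ^ (a & ((a | 0) | 0)))
step 6: and_true (←) rewrites ((a | 0) | 0) into (((a | 0) | 0) & 1), which is E2

YES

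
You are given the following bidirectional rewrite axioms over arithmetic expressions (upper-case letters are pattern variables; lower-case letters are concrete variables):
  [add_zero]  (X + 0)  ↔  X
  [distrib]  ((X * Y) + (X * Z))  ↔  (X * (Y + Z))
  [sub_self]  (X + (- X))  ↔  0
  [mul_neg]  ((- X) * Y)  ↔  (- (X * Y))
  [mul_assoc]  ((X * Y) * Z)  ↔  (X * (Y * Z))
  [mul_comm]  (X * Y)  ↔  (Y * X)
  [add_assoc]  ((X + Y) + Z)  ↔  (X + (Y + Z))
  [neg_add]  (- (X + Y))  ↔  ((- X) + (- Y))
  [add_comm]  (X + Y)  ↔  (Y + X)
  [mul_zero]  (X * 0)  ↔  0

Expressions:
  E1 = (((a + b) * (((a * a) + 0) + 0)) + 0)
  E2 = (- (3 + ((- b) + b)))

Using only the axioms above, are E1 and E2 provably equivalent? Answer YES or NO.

The axioms are sound identities: if E1 ↔* E2 then E1 and E2 evaluate identically under any assignment.
Under a=0, b=0: E1 evaluates to 0, E2 to -3. Distinct ⇒ no rewrite sequence connects them.

NO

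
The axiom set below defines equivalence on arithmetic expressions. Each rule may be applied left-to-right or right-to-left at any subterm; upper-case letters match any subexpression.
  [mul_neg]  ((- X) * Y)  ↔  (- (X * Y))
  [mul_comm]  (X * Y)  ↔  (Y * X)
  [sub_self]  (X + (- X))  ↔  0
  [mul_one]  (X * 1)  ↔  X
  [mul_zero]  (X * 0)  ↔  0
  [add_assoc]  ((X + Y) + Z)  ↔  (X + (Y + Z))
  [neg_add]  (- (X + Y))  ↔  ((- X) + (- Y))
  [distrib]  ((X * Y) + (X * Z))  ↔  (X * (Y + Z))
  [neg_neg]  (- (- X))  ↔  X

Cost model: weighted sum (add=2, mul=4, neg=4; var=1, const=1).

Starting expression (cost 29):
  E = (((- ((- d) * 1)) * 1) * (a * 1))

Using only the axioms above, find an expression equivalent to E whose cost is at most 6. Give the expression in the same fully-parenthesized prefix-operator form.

1. [mul_one →] ((- ((- d) * 1)) * 1)  →  (- ((- d) * 1));  E = ((- ((- d) * 1)) * (a * 1))
2. [mul_one →] ((- d) * 1)  →  (- d);  E = ((- (- d)) * (a * 1))
3. [neg_neg →] (- (- d))  →  d;  E = (d * (a * 1))
4. [mul_one →] (a * 1)  →  a;  cost 6 ≤ 6, done

(d * a)   [cost 6]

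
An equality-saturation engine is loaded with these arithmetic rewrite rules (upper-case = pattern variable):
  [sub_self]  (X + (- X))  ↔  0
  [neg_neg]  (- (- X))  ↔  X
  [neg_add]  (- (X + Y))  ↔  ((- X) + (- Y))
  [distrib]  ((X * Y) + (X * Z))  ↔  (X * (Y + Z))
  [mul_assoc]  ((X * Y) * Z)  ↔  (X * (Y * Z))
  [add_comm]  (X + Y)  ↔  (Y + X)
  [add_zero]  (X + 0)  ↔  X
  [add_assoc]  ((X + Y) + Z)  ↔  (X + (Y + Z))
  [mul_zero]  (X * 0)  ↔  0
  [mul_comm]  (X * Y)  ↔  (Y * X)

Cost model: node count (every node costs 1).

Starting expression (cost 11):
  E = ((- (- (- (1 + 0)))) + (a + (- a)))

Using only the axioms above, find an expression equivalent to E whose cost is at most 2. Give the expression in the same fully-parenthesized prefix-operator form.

(- 1)   [cost 2]

1. [add_zero →] (1 + 0)  →  1;  E = ((- (- (- 1))) + (a + (- a)))
2. [sub_self →] (a + (- a))  →  0;  E = ((- (- (- 1))) + 0)
3. [neg_neg →] (- (- 1))  →  1;  E = ((- 1) + 0)
4. [add_zero →] ((- 1) + 0)  →  (- 1);  cost 2 ≤ 2, done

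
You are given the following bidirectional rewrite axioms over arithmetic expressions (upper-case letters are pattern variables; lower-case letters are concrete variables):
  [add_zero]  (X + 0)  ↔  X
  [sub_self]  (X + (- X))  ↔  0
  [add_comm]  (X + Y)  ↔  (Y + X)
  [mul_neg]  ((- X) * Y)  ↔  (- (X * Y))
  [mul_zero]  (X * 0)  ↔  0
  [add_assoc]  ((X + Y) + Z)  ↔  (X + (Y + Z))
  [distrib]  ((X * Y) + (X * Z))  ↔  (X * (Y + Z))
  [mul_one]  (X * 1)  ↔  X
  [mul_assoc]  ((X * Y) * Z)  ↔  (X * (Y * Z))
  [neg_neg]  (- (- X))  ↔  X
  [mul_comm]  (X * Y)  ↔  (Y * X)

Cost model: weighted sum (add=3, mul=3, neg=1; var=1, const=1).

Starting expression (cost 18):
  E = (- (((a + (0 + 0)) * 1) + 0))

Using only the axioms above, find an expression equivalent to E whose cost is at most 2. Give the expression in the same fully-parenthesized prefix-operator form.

(- a)   [cost 2]

1. [mul_one →] ((a + (0 + 0)) * 1)  →  (a + (0 + 0));  E = (- ((a + (0 + 0)) + 0))
2. [add_zero →] (0 + 0)  →  0;  E = (- ((a + 0) + 0))
3. [add_zero →] ((a + 0) + 0)  →  (a + 0);  E = (- (a + 0))
4. [add_zero →] (a + 0)  →  a;  cost 2 ≤ 2, done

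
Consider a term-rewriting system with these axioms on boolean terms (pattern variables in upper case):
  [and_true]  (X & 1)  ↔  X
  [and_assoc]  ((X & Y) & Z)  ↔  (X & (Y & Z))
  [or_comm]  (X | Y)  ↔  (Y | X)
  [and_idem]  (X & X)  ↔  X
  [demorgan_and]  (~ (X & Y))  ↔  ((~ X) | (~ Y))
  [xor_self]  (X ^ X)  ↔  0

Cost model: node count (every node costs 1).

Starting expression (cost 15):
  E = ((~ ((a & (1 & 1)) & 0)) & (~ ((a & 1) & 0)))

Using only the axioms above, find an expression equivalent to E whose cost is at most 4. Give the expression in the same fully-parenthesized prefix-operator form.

(~ (a & 0))   [cost 4]

(1) (1 & 1)  =[and_true →]=  1    ⊢ ((~ ((a & 1) & 0)) & (~ ((a & 1) & 0)))
(2) ((~ ((a & 1) & 0)) & (~ ((a & 1) & 0)))  =[and_idem →]=  (~ ((a & 1) & 0))
(3) (a & 1)  =[and_true →]=  a    ⊢ cost 4, within 4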